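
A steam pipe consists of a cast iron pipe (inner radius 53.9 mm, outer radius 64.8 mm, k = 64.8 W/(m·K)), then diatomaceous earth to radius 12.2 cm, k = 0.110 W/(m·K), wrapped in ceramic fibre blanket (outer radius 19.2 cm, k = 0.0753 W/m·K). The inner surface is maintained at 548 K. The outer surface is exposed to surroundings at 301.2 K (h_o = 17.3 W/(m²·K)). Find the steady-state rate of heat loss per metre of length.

Resistance network (inner→outer):
  R'_cast iron = ln(0.0648/0.0539)/(2πk) = 0.1842/(2π·64.8) = 4.524×10^-4 m·K/W
  R'_diatomaceous earth = ln(0.122/0.0648)/(2πk) = 0.6327/(2π·0.110) = 0.9155 m·K/W
  R'_ceramic fibre blanket = ln(0.192/0.122)/(2πk) = 0.4535/(2π·0.0753) = 0.9585 m·K/W
  R'_conv,out = 1/(2πr h) = 1/(2π·0.192·17.3) = 0.04792 m·K/W
ΣR = 4.524×10^-4 + 0.9155 + 0.9585 + 0.04792 = 1.922 m·K/W
Q' = ΔT/ΣR = (548 K − 301.2 K)/1.922 = 128 W/m

Q' = 128 W/m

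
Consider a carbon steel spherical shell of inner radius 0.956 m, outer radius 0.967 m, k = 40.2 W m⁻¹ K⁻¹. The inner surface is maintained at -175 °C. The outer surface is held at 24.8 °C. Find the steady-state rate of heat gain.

Q = 8480 kW

Q = 4πk·ΔT/(1/r₁ − 1/r₂) = 4π × 40.2 × 199.8 / (1/0.956 − 1/0.967) = 8.48×10^6 W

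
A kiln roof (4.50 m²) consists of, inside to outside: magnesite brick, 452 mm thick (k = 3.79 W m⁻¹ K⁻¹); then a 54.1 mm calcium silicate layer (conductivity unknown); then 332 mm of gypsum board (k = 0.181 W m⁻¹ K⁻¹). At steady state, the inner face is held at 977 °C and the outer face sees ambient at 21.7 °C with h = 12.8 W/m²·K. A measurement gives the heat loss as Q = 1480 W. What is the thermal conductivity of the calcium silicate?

ΣR = ΔT/Q = |977 − 21.7|/1480 = 0.6455 K/W
Known resistances:
  R_magnesite brick = L/(kA) = 0.452/(3.79·4.50) = 0.02650 K/W
  R_gypsum board = L/(kA) = 0.332/(0.181·4.50) = 0.4076 K/W
  R_conv,out = 1/(hA) = 1/(12.8·4.50) = 0.01736 K/W
R_calcium silicate = ΣR − ΣR_known = 0.6455 − 0.4515 = 0.1940 K/W
L/(kA) = 0.1940 ⇒ k = 0.0541/(0.1940·4.50) = 0.0620 W/m·K

k = 0.0620 W/m·K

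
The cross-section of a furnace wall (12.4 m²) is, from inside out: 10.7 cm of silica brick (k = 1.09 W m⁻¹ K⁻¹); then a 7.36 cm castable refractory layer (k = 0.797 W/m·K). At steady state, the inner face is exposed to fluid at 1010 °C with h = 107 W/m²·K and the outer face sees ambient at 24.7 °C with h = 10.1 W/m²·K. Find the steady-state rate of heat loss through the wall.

Treat each layer as a resistance in series:
  R_conv,in = 1/(hA) = 1/(107·12.4) = 7.537×10^-4 K/W
  R_silica brick = L/(kA) = 0.107/(1.09·12.4) = 0.007917 K/W
  R_castable refractory = L/(kA) = 0.0736/(0.797·12.4) = 0.007447 K/W
  R_conv,out = 1/(hA) = 1/(10.1·12.4) = 0.007985 K/W
ΣR = 7.537×10^-4 + 0.007917 + 0.007447 + 0.007985 = 0.02410 K/W
Q = ΔT/ΣR = (1010 °C − 24.7 °C)/0.02410 = 40900 W

Q = 40900 W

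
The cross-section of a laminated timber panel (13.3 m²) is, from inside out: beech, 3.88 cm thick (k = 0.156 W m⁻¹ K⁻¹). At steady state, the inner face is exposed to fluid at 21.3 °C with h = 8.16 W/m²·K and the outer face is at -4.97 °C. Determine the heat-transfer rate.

Q = 941 W

Treat each layer as a resistance in series:
  R_conv,in = 1/(hA) = 1/(8.16·13.3) = 0.009214 K/W
  R_beech = L/(kA) = 0.0388/(0.156·13.3) = 0.01870 K/W
ΣR = 0.009214 + 0.01870 = 0.02791 K/W
Q = ΔT/ΣR = (21.3 °C − -4.97 °C)/0.02791 = 941 W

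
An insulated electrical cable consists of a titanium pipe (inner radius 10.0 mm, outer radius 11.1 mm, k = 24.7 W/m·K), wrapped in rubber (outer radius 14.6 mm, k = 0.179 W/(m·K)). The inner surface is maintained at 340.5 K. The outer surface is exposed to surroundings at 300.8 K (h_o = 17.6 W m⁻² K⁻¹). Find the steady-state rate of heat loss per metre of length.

Q' = 46.0 W/m

Treat each layer as a resistance in series:
  R'_titanium = ln(0.0111/0.0100)/(2πk) = 0.1044/(2π·24.7) = 6.724×10^-4 m·K/W
  R'_rubber = ln(0.0146/0.0111)/(2πk) = 0.2741/(2π·0.179) = 0.2437 m·K/W
  R'_conv,out = 1/(2πr h) = 1/(2π·0.0146·17.6) = 0.6194 m·K/W
ΣR = 6.724×10^-4 + 0.2437 + 0.6194 = 0.8638 m·K/W
Q' = ΔT/ΣR = (340.5 K − 300.8 K)/0.8638 = 46.0 W/m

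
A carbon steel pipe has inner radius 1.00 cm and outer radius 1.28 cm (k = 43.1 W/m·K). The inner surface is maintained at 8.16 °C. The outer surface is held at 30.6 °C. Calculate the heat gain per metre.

Q' = 24.6 kW/m

Q' = 2πk·ΔT/ln(r₂/r₁) = 2π × 43.1 × 22.44 / ln(0.0128/0.0100) = 24600 W/m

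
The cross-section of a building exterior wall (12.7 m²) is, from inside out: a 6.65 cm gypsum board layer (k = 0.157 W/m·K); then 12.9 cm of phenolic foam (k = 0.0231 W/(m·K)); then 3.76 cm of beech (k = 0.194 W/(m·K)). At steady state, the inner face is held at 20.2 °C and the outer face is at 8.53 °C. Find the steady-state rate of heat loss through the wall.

Series thermal resistances, inner to outer:
  R_gypsum board = L/(kA) = 0.0665/(0.157·12.7) = 0.03335 K/W
  R_phenolic foam = L/(kA) = 0.129/(0.0231·12.7) = 0.4397 K/W
  R_beech = L/(kA) = 0.0376/(0.194·12.7) = 0.01526 K/W
ΣR = 0.03335 + 0.4397 + 0.01526 = 0.4883 K/W
Q = ΔT/ΣR = (20.2 °C − 8.53 °C)/0.4883 = 23.9 W

Q = 23.9 W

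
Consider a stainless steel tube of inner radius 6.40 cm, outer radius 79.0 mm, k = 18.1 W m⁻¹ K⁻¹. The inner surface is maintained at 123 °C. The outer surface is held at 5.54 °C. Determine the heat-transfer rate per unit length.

Q' = 2πk·ΔT/ln(r₂/r₁) = 2π × 18.1 × 117.46 / ln(0.0790/0.0640) = 63400 W/m

Q' = 63400 W/m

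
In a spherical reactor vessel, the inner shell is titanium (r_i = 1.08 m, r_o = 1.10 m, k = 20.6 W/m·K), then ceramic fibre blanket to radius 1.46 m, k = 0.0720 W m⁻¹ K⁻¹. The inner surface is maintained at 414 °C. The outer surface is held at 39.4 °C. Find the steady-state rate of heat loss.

Resistance network (inner→outer):
  R_titanium = (1/1.08 − 1/1.10)/(4πk) = 0.01684/(4π·20.6) = 6.503×10^-5 K/W
  R_ceramic fibre blanket = (1/1.10 − 1/1.46)/(4πk) = 0.2242/(4π·0.0720) = 0.2478 K/W
ΣR = 6.503×10^-5 + 0.2478 = 0.2479 K/W
Q = ΔT/ΣR = (414 °C − 39.4 °C)/0.2479 = 1510 W

Q = 1510 W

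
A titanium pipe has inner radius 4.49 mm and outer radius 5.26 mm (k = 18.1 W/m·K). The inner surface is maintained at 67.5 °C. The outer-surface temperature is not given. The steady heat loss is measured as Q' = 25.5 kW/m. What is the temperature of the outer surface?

Series resistances:
  R'_titanium = ln(0.00526/0.00449)/(2πk) = 0.1583/(2π·18.1) = 0.001392 m·K/W
ΣR = 0.001392 m·K/W
ΔT = Q'·ΣR = 25500 × 0.001392 = 35.50 K
Heat flows outward, so T_out = T_in − ΔT = 67.5 − 35.50 = 32.0 °C

T_out = 32.0 °C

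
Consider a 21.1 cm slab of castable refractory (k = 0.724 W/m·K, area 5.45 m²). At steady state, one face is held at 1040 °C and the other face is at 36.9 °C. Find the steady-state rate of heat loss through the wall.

Q = 18800 W

Q = kA·ΔT/L = 0.724 × 5.45 × |1040 °C − 36.9 °C| / 0.211 = 18800 W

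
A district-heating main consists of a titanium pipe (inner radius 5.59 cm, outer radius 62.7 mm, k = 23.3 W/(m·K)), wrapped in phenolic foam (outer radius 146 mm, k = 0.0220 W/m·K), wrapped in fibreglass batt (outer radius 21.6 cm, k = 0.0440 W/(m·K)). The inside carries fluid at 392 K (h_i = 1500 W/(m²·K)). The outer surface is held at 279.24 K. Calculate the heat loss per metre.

Q' = 15.0 W/m

Series thermal resistances, inner to outer:
  R'_conv,in = 1/(2πr h) = 1/(2π·0.0559·1500) = 0.001898 m·K/W
  R'_titanium = ln(0.0627/0.0559)/(2πk) = 0.1148/(2π·23.3) = 7.841×10^-4 m·K/W
  R'_phenolic foam = ln(0.146/0.0627)/(2πk) = 0.8452/(2π·0.0220) = 6.115 m·K/W
  R'_fibreglass batt = ln(0.216/0.146)/(2πk) = 0.3917/(2π·0.0440) = 1.417 m·K/W
ΣR = 0.001898 + 7.841×10^-4 + 6.115 + 1.417 = 7.535 m·K/W
Q' = ΔT/ΣR = (392 K − 279.24 K)/7.535 = 15.0 W/m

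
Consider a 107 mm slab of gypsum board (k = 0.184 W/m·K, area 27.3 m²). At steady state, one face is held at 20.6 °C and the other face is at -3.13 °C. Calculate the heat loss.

Q = 1110 W

Q = kA·ΔT/L = 0.184 × 27.3 × |20.6 °C − -3.13 °C| / 0.107 = 1110 W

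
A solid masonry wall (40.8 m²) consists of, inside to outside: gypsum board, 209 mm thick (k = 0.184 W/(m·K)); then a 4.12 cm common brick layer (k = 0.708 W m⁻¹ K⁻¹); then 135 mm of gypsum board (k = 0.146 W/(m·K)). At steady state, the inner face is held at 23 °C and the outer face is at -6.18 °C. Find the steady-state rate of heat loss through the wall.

Series thermal resistances, inner to outer:
  R_gypsum board = L/(kA) = 0.209/(0.184·40.8) = 0.02784 K/W
  R_common brick = L/(kA) = 0.0412/(0.708·40.8) = 0.001426 K/W
  R_gypsum board = L/(kA) = 0.135/(0.146·40.8) = 0.02266 K/W
ΣR = 0.02784 + 0.001426 + 0.02266 = 0.05193 K/W
Q = ΔT/ΣR = (23 °C − -6.18 °C)/0.05193 = 562 W

Q = 562 W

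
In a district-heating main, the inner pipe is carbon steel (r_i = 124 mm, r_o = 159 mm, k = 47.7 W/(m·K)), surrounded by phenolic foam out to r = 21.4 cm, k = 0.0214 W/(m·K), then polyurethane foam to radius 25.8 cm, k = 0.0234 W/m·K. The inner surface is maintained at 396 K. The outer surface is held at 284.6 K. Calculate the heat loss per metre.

Q' = 32.0 W/m

Resistance network (inner→outer):
  R'_carbon steel = ln(0.159/0.124)/(2πk) = 0.2486/(2π·47.7) = 8.295×10^-4 m·K/W
  R'_phenolic foam = ln(0.214/0.159)/(2πk) = 0.2971/(2π·0.0214) = 2.209 m·K/W
  R'_polyurethane foam = ln(0.258/0.214)/(2πk) = 0.1870/(2π·0.0234) = 1.272 m·K/W
ΣR = 8.295×10^-4 + 2.209 + 1.272 = 3.482 m·K/W
Q' = ΔT/ΣR = (396 K − 284.6 K)/3.482 = 32.0 W/m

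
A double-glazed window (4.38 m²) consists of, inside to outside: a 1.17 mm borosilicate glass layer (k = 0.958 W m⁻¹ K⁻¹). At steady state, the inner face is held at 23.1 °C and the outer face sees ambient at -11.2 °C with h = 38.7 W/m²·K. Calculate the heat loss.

Treat each layer as a resistance in series:
  R_borosilicate glass = L/(kA) = 0.00117/(0.958·4.38) = 2.788×10^-4 K/W
  R_conv,out = 1/(hA) = 1/(38.7·4.38) = 0.005899 K/W
ΣR = 2.788×10^-4 + 0.005899 = 0.006178 K/W
Q = ΔT/ΣR = (23.1 °C − -11.2 °C)/0.006178 = 5550 W

Q = 5550 W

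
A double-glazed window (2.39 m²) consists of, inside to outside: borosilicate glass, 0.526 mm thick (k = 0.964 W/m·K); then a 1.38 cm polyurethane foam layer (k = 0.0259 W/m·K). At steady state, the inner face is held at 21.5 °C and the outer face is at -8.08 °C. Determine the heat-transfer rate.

Q = 133 W

Resistance network (inner→outer):
  R_borosilicate glass = L/(kA) = 5.26×10^-4/(0.964·2.39) = 2.283×10^-4 K/W
  R_polyurethane foam = L/(kA) = 0.0138/(0.0259·2.39) = 0.2229 K/W
ΣR = 2.283×10^-4 + 0.2229 = 0.2231 K/W
Q = ΔT/ΣR = (21.5 °C − -8.08 °C)/0.2231 = 133 W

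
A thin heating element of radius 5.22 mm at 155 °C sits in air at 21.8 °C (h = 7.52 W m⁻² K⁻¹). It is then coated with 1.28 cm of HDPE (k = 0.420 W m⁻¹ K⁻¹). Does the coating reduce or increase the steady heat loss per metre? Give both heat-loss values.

Critical radius for a cylinder: r_cr = k/h = 0.0559 m = 5.59 cm.
Outer radius after coating: r₂ = 0.00522 + 0.0128 = 0.01802 m.
Since r₁ < r_cr and r₂ ≤ r_cr, the coating moves toward the maximum at r_cr — heat loss rises.
Bare: R = 1/(2πr₁h) = 4.054 m·K/W; Q = 133.2/4.054 = 32.9 W/m.
Coated: R = R_cond + R_conv = 1.644 m·K/W; Q = 133.2/1.644 = 81.0 W/m.

increases: 32.9 → 81.0 W/m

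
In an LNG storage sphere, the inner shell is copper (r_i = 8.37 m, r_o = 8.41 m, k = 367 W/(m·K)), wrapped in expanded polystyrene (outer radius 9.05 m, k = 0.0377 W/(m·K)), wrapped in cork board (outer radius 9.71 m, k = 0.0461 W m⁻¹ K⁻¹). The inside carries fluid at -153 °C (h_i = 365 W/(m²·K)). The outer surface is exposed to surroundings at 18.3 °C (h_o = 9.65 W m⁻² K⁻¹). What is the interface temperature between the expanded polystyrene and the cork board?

T = -54.3 °C

Treat each layer as a resistance in series:
  R_conv,in = 1/(4πr²h) = 1/(4π·8.37²·365) = 3.112×10^-6 K/W
  R_copper = (1/8.37 − 1/8.41)/(4πk) = 5.682×10^-4/(4π·367) = 1.232×10^-7 K/W
  R_expanded polystyrene = (1/8.41 − 1/9.05)/(4πk) = 0.008409/(4π·0.0377) = 0.01775 K/W
  R_cork board = (1/9.05 − 1/9.71)/(4πk) = 0.007511/(4π·0.0461) = 0.01296 K/W
  R_conv,out = 1/(4πr²h) = 1/(4π·9.71²·9.65) = 8.746×10^-5 K/W
ΣR = 3.112×10^-6 + 1.232×10^-7 + 0.01775 + 0.01296 + 8.746×10^-5 = 0.03080 K/W
Q = ΔT/ΣR = (-153 °C − 18.3 °C)/0.03080 = -5562 W
From the inner boundary to the expanded polystyrene/cork board interface, ΣR_partial = 0.01775 K/W.
T_interface = T_in − Q·ΣR_partial = -153 °C − (-5562)(0.01775) = -54.3 °C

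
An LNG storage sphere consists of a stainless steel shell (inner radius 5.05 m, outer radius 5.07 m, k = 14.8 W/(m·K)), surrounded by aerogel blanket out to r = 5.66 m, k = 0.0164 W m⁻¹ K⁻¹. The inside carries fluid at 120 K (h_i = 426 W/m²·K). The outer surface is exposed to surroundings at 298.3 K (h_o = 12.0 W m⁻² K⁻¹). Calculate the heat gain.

Treat each layer as a resistance in series:
  R_conv,in = 1/(4πr²h) = 1/(4π·5.05²·426) = 7.325×10^-6 K/W
  R_stainless steel = (1/5.05 − 1/5.07)/(4πk) = 7.811×10^-4/(4π·14.8) = 4.200×10^-6 K/W
  R_aerogel blanket = (1/5.07 − 1/5.66)/(4πk) = 0.02056/(4π·0.0164) = 0.09976 K/W
  R_conv,out = 1/(4πr²h) = 1/(4π·5.66²·12.0) = 2.070×10^-4 K/W
ΣR = 7.325×10^-6 + 4.200×10^-6 + 0.09976 + 2.070×10^-4 = 0.09998 K/W
Q = ΔT/ΣR = (120 K − 298.3 K)/0.09998 = -1780 W
(Negative Q ⇒ heat flows inward; heat gain = 1780 W.)

Q = 1780 W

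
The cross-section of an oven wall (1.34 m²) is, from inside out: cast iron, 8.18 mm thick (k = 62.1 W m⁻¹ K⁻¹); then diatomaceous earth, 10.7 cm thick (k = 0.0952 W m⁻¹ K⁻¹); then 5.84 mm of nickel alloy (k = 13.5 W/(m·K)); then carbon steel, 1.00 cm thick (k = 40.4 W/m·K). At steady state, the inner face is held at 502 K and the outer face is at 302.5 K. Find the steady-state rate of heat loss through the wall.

Q = 238 W

Series thermal resistances, inner to outer:
  R_cast iron = L/(kA) = 0.00818/(62.1·1.34) = 9.830×10^-5 K/W
  R_diatomaceous earth = L/(kA) = 0.107/(0.0952·1.34) = 0.8388 K/W
  R_nickel alloy = L/(kA) = 0.00584/(13.5·1.34) = 3.228×10^-4 K/W
  R_carbon steel = L/(kA) = 0.0100/(40.4·1.34) = 1.847×10^-4 K/W
ΣR = 9.830×10^-5 + 0.8388 + 3.228×10^-4 + 1.847×10^-4 = 0.8394 K/W
Q = ΔT/ΣR = (502 K − 302.5 K)/0.8394 = 238 W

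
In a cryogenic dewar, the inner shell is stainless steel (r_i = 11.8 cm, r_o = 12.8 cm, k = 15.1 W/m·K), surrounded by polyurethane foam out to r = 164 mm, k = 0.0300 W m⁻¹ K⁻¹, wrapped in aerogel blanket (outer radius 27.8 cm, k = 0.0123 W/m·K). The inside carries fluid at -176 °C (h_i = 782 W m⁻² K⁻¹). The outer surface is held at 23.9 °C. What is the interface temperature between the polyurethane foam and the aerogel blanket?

T = -132 °C

Series thermal resistances, inner to outer:
  R_conv,in = 1/(4πr²h) = 1/(4π·0.118²·782) = 0.007308 K/W
  R_stainless steel = (1/0.118 − 1/0.128)/(4πk) = 0.6621/(4π·15.1) = 0.003489 K/W
  R_polyurethane foam = (1/0.128 − 1/0.164)/(4πk) = 1.715/(4π·0.0300) = 4.549 K/W
  R_aerogel blanket = (1/0.164 − 1/0.278)/(4πk) = 2.500/(4π·0.0123) = 16.18 K/W
ΣR = 0.007308 + 0.003489 + 4.549 + 16.18 = 20.74 K/W
Q = ΔT/ΣR = (-176 °C − 23.9 °C)/20.74 = -9.638 W
From the inner boundary to the polyurethane foam/aerogel blanket interface, ΣR_partial = 4.560 K/W.
T_interface = T_in − Q·ΣR_partial = -176 °C − (-9.638)(4.560) = -132 °C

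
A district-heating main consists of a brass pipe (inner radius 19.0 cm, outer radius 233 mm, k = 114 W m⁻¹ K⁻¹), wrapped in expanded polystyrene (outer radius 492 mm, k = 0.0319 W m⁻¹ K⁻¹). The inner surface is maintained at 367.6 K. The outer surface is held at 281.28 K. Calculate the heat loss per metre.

Series thermal resistances, inner to outer:
  R'_brass = ln(0.233/0.190)/(2πk) = 0.2040/(2π·114) = 2.848×10^-4 m·K/W
  R'_expanded polystyrene = ln(0.492/0.233)/(2πk) = 0.7474/(2π·0.0319) = 3.729 m·K/W
ΣR = 2.848×10^-4 + 3.729 = 3.729 m·K/W
Q' = ΔT/ΣR = (367.6 K − 281.28 K)/3.729 = 23.1 W/m

Q' = 23.1 W/m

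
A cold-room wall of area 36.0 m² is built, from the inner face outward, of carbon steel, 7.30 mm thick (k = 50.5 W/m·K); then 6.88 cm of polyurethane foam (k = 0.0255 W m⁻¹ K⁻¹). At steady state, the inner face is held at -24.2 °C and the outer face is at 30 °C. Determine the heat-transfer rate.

Q = 723 W

Treat each layer as a resistance in series:
  R_carbon steel = L/(kA) = 0.00730/(50.5·36.0) = 4.015×10^-6 K/W
  R_polyurethane foam = L/(kA) = 0.0688/(0.0255·36.0) = 0.07495 K/W
ΣR = 4.015×10^-6 + 0.07495 = 0.07495 K/W
Q = ΔT/ΣR = (-24.2 °C − 30 °C)/0.07495 = -723 W
(Negative Q ⇒ heat flows inward; heat gain = 723 W.)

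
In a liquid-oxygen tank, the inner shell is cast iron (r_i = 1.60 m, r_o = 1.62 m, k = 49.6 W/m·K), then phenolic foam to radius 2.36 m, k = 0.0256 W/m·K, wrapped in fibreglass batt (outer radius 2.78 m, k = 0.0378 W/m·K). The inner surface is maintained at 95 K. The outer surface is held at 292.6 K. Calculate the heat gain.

Treat each layer as a resistance in series:
  R_cast iron = (1/1.60 − 1/1.62)/(4πk) = 0.007716/(4π·49.6) = 1.238×10^-5 K/W
  R_phenolic foam = (1/1.62 − 1/2.36)/(4πk) = 0.1936/(4π·0.0256) = 0.6017 K/W
  R_fibreglass batt = (1/2.36 − 1/2.78)/(4πk) = 0.06402/(4π·0.0378) = 0.1348 K/W
ΣR = 1.238×10^-5 + 0.6017 + 0.1348 = 0.7365 K/W
Q = ΔT/ΣR = (95 K − 292.6 K)/0.7365 = -268 W
(Negative Q ⇒ heat flows inward; heat gain = 268 W.)

Q = 268 W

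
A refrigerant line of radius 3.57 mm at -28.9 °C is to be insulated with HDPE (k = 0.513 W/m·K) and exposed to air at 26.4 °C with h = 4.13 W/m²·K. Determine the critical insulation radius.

For a cylinder, r_cr = k_ins/h = 0.513/4.13 = 0.124 m = 12.4 cm

r_cr = 12.4 cm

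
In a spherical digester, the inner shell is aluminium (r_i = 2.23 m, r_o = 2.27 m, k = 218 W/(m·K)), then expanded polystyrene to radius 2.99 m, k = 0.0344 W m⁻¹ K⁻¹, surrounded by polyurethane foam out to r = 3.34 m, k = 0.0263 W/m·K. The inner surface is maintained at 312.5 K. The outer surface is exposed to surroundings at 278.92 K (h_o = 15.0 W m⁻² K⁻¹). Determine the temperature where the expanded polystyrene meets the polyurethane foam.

Treat each layer as a resistance in series:
  R_aluminium = (1/2.23 − 1/2.27)/(4πk) = 0.007902/(4π·218) = 2.884×10^-6 K/W
  R_expanded polystyrene = (1/2.27 − 1/2.99)/(4πk) = 0.1061/(4π·0.0344) = 0.2454 K/W
  R_polyurethane foam = (1/2.99 − 1/3.34)/(4πk) = 0.03505/(4π·0.0263) = 0.1060 K/W
  R_conv,out = 1/(4πr²h) = 1/(4π·3.34²·15.0) = 4.756×10^-4 K/W
ΣR = 2.884×10^-6 + 0.2454 + 0.1060 + 4.756×10^-4 = 0.3519 K/W
Q = ΔT/ΣR = (312.5 K − 278.92 K)/0.3519 = 95.42 W
From the inner boundary to the expanded polystyrene/polyurethane foam interface, ΣR_partial = 0.2454 K/W.
T_interface = T_in − Q·ΣR_partial = 312.5 K − (95.42)(0.2454) = 289.1 K

T = 289.1 K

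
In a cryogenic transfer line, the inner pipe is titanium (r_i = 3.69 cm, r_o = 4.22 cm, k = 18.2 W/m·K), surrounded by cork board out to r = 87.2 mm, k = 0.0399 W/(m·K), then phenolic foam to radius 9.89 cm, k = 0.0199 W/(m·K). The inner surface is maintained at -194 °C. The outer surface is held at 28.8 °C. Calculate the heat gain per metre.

Q' = 57.1 W/m

Series thermal resistances, inner to outer:
  R'_titanium = ln(0.0422/0.0369)/(2πk) = 0.1342/(2π·18.2) = 0.001174 m·K/W
  R'_cork board = ln(0.0872/0.0422)/(2πk) = 0.7258/(2π·0.0399) = 2.895 m·K/W
  R'_phenolic foam = ln(0.0989/0.0872)/(2πk) = 0.1259/(2π·0.0199) = 1.007 m·K/W
ΣR = 0.001174 + 2.895 + 1.007 = 3.903 m·K/W
Q' = ΔT/ΣR = (-194 °C − 28.8 °C)/3.903 = -57.1 W/m
(Negative Q' ⇒ heat flows inward; heat gain = 57.1 W/m.)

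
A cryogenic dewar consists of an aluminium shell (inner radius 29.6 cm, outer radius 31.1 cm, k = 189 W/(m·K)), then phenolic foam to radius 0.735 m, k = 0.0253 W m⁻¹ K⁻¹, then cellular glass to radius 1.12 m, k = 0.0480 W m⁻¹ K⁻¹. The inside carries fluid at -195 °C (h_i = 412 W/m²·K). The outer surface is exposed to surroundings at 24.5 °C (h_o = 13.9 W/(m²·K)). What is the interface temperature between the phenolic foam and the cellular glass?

T = -1.4 °C

Series thermal resistances, inner to outer:
  R_conv,in = 1/(4πr²h) = 1/(4π·0.296²·412) = 0.002204 K/W
  R_aluminium = (1/0.296 − 1/0.311)/(4πk) = 0.1629/(4π·189) = 6.861×10^-5 K/W
  R_phenolic foam = (1/0.311 − 1/0.735)/(4πk) = 1.855/(4π·0.0253) = 5.834 K/W
  R_cellular glass = (1/0.735 − 1/1.12)/(4πk) = 0.4677/(4π·0.0480) = 0.7754 K/W
  R_conv,out = 1/(4πr²h) = 1/(4π·1.12²·13.9) = 0.004564 K/W
ΣR = 0.002204 + 6.861×10^-5 + 5.834 + 0.7754 + 0.004564 = 6.616 K/W
Q = ΔT/ΣR = (-195 °C − 24.5 °C)/6.616 = -33.18 W
From the inner boundary to the phenolic foam/cellular glass interface, ΣR_partial = 5.836 K/W.
T_interface = T_in − Q·ΣR_partial = -195 °C − (-33.18)(5.836) = -1.4 °C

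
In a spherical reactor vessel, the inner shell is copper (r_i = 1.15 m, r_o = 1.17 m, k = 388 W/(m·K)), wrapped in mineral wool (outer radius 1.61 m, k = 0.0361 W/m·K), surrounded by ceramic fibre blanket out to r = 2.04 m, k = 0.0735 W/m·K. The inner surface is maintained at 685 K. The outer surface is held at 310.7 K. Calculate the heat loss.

Q = 570 W

Treat each layer as a resistance in series:
  R_copper = (1/1.15 − 1/1.17)/(4πk) = 0.01486/(4π·388) = 3.049×10^-6 K/W
  R_mineral wool = (1/1.17 − 1/1.61)/(4πk) = 0.2336/(4π·0.0361) = 0.5149 K/W
  R_ceramic fibre blanket = (1/1.61 − 1/2.04)/(4πk) = 0.1309/(4π·0.0735) = 0.1417 K/W
ΣR = 3.049×10^-6 + 0.5149 + 0.1417 = 0.6566 K/W
Q = ΔT/ΣR = (685 K − 310.7 K)/0.6566 = 570 W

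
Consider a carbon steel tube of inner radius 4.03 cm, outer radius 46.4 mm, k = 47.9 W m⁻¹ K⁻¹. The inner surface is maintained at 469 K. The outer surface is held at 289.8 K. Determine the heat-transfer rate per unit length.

Q' = 2πk·ΔT/ln(r₂/r₁) = 2π × 47.9 × 179.2 / ln(0.0464/0.0403) = 3.83×10^5 W/m

Q' = 383 kW/m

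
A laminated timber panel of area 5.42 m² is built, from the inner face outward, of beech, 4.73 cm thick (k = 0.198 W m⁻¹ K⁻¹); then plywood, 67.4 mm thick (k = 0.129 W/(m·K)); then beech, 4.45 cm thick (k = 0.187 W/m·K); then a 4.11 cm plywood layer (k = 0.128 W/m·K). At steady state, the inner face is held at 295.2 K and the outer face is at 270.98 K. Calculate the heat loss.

Series thermal resistances, inner to outer:
  R_beech = L/(kA) = 0.0473/(0.198·5.42) = 0.04408 K/W
  R_plywood = L/(kA) = 0.0674/(0.129·5.42) = 0.09640 K/W
  R_beech = L/(kA) = 0.0445/(0.187·5.42) = 0.04391 K/W
  R_plywood = L/(kA) = 0.0411/(0.128·5.42) = 0.05924 K/W
ΣR = 0.04408 + 0.09640 + 0.04391 + 0.05924 = 0.2436 K/W
Q = ΔT/ΣR = (295.2 K − 270.98 K)/0.2436 = 99.4 W

Q = 99.4 W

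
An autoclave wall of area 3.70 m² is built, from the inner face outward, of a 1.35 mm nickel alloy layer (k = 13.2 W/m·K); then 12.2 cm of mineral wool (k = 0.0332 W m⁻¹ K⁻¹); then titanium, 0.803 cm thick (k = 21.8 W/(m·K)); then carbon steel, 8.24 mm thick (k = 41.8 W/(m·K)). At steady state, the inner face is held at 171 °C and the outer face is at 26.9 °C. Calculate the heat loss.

Resistance network (inner→outer):
  R_nickel alloy = L/(kA) = 0.00135/(13.2·3.70) = 2.764×10^-5 K/W
  R_mineral wool = L/(kA) = 0.122/(0.0332·3.70) = 0.9932 K/W
  R_titanium = L/(kA) = 0.00803/(21.8·3.70) = 9.955×10^-5 K/W
  R_carbon steel = L/(kA) = 0.00824/(41.8·3.70) = 5.328×10^-5 K/W
ΣR = 2.764×10^-5 + 0.9932 + 9.955×10^-5 + 5.328×10^-5 = 0.9934 K/W
Q = ΔT/ΣR = (171 °C − 26.9 °C)/0.9934 = 145 W

Q = 145 W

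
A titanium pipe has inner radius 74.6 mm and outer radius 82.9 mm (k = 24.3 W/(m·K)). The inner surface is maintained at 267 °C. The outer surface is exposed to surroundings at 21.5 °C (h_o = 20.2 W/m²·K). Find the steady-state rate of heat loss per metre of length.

Q' = 2.56 kW/m

Resistance network (inner→outer):
  R'_titanium = ln(0.0829/0.0746)/(2πk) = 0.1055/(2π·24.3) = 6.909×10^-4 m·K/W
  R'_conv,out = 1/(2πr h) = 1/(2π·0.0829·20.2) = 0.09504 m·K/W
ΣR = 6.909×10^-4 + 0.09504 = 0.09573 m·K/W
Q' = ΔT/ΣR = (267 °C − 21.5 °C)/0.09573 = 2560 W/m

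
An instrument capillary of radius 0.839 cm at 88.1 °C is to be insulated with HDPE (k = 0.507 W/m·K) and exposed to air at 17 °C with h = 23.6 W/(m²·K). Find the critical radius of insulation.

For a cylinder, r_cr = k_ins/h = 0.507/23.6 = 0.0215 m = 2.15 cm

r_cr = 2.15 cm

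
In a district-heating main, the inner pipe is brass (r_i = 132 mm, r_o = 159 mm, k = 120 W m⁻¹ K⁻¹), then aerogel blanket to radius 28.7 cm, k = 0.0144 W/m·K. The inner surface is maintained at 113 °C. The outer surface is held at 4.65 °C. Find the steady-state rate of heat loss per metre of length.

Q' = 16.6 W/m

Treat each layer as a resistance in series:
  R'_brass = ln(0.159/0.132)/(2πk) = 0.1861/(2π·120) = 2.468×10^-4 m·K/W
  R'_aerogel blanket = ln(0.287/0.159)/(2πk) = 0.5906/(2π·0.0144) = 6.527 m·K/W
ΣR = 2.468×10^-4 + 6.527 = 6.527 m·K/W
Q' = ΔT/ΣR = (113 °C − 4.65 °C)/6.527 = 16.6 W/m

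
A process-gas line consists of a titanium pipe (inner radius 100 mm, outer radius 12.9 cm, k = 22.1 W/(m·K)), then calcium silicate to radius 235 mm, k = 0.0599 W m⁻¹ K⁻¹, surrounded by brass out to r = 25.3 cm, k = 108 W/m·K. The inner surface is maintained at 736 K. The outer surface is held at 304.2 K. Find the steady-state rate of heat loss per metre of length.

Q' = 271 W/m

Series thermal resistances, inner to outer:
  R'_titanium = ln(0.129/0.100)/(2πk) = 0.2546/(2π·22.1) = 0.001834 m·K/W
  R'_calcium silicate = ln(0.235/0.129)/(2πk) = 0.5998/(2π·0.0599) = 1.594 m·K/W
  R'_brass = ln(0.253/0.235)/(2πk) = 0.07380/(2π·108) = 1.088×10^-4 m·K/W
ΣR = 0.001834 + 1.594 + 1.088×10^-4 = 1.596 m·K/W
Q' = ΔT/ΣR = (736 K − 304.2 K)/1.596 = 271 W/m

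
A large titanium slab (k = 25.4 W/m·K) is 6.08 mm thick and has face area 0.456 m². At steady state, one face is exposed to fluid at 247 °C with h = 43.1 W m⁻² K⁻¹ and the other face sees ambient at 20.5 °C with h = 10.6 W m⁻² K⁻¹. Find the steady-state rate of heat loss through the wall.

Q = 877 W

Series thermal resistances, inner to outer:
  R_conv,in = 1/(hA) = 1/(43.1·0.456) = 0.05088 K/W
  R_titanium = L/(kA) = 0.00608/(25.4·0.456) = 5.249×10^-4 K/W
  R_conv,out = 1/(hA) = 1/(10.6·0.456) = 0.2069 K/W
ΣR = 0.05088 + 5.249×10^-4 + 0.2069 = 0.2583 K/W
Q = ΔT/ΣR = (247 °C − 20.5 °C)/0.2583 = 877 W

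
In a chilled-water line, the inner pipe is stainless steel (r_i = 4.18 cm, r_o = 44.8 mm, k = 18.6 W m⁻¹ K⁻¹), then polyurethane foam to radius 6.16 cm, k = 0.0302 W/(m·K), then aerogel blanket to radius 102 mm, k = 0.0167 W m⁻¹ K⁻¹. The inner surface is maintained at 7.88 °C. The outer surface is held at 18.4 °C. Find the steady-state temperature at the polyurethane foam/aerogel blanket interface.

T = 10.6 °C

Resistance network (inner→outer):
  R'_stainless steel = ln(0.0448/0.0418)/(2πk) = 0.06931/(2π·18.6) = 5.931×10^-4 m·K/W
  R'_polyurethane foam = ln(0.0616/0.0448)/(2πk) = 0.3185/(2π·0.0302) = 1.678 m·K/W
  R'_aerogel blanket = ln(0.102/0.0616)/(2πk) = 0.5043/(2π·0.0167) = 4.806 m·K/W
ΣR = 5.931×10^-4 + 1.678 + 4.806 = 6.485 m·K/W
Q' = ΔT/ΣR = (7.88 °C − 18.4 °C)/6.485 = -1.622 W/m
From the inner boundary to the polyurethane foam/aerogel blanket interface, ΣR_partial = 1.679 m·K/W.
T_interface = T_in − Q'·ΣR_partial = 7.88 °C − (-1.622)(1.679) = 10.6 °C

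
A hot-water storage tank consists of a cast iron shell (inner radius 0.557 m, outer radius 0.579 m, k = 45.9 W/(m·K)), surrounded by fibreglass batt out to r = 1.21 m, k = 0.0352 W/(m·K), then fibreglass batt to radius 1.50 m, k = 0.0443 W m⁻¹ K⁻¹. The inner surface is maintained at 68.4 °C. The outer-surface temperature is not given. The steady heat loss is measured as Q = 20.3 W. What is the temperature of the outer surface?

T_out = 21.2 °C

Sum the resistances:
  R_cast iron = (1/0.557 − 1/0.579)/(4πk) = 0.06822/(4π·45.9) = 1.183×10^-4 K/W
  R_fibreglass batt = (1/0.579 − 1/1.21)/(4πk) = 0.9007/(4π·0.0352) = 2.036 K/W
  R_fibreglass batt = (1/1.21 − 1/1.50)/(4πk) = 0.1598/(4π·0.0443) = 0.2870 K/W
ΣR = 2.323 K/W
ΔT = Q·ΣR = 20.3 × 2.323 = 47.16 K
Heat flows outward, so T_out = T_in − ΔT = 68.4 − 47.16 = 21.2 °C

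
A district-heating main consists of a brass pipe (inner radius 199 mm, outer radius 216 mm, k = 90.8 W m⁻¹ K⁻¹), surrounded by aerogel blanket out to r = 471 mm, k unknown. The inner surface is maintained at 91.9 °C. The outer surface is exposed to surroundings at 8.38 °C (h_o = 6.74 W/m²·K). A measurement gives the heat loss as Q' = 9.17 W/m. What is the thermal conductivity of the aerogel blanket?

k = 0.0137 W/m·K

ΣR = ΔT/Q' = |91.9 − 8.38|/9.17 = 9.108 m·K/W
Known resistances:
  R'_brass = ln(0.216/0.199)/(2πk) = 0.08197/(2π·90.8) = 1.437×10^-4 m·K/W
  R'_conv,out = 1/(2πr h) = 1/(2π·0.471·6.74) = 0.05013 m·K/W
R_aerogel blanket = ΣR − ΣR_known = 9.108 − 0.05027 = 9.058 m·K/W
ln(r₂/r₁)/(2πk) = 9.058 ⇒ k = 0.7796/(2π·9.058) = 0.0137 W/m·K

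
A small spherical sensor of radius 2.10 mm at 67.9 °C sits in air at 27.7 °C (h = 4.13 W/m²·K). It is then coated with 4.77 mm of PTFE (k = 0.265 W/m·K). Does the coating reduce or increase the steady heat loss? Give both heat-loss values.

Critical radius for a sphere: r_cr = 2k/h = 0.128 m = 12.8 cm.
Outer radius after coating: r₂ = 0.00210 + 0.00477 = 0.00687 m.
Since r₁ < r_cr and r₂ ≤ r_cr, the coating moves toward the maximum at r_cr — heat loss rises.
Bare: R = 1/(4πr₁²h) = 4369 K/W; Q = 40.2/4369 = 0.00920 W.
Coated: R = R_cond + R_conv = 507.5 K/W; Q = 40.2/507.5 = 0.0792 W.

increases: 0.00920 → 0.0792 W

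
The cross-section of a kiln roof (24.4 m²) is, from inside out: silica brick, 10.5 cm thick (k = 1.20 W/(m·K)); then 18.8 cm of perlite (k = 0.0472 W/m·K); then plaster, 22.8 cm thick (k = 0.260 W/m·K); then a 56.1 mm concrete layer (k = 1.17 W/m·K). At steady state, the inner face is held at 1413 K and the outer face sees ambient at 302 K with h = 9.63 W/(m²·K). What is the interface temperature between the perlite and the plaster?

Series thermal resistances, inner to outer:
  R_silica brick = L/(kA) = 0.105/(1.20·24.4) = 0.003586 K/W
  R_perlite = L/(kA) = 0.188/(0.0472·24.4) = 0.1632 K/W
  R_plaster = L/(kA) = 0.228/(0.260·24.4) = 0.03594 K/W
  R_concrete = L/(kA) = 0.0561/(1.17·24.4) = 0.001965 K/W
  R_conv,out = 1/(hA) = 1/(9.63·24.4) = 0.004256 K/W
ΣR = 0.003586 + 0.1632 + 0.03594 + 0.001965 + 0.004256 = 0.2089 K/W
Q = ΔT/ΣR = (1413 K − 302 K)/0.2089 = 5318 W
From the inner boundary to the perlite/plaster interface, ΣR_partial = 0.1668 K/W.
T_interface = T_in − Q·ΣR_partial = 1413 K − (5318)(0.1668) = 526 K

T = 526 K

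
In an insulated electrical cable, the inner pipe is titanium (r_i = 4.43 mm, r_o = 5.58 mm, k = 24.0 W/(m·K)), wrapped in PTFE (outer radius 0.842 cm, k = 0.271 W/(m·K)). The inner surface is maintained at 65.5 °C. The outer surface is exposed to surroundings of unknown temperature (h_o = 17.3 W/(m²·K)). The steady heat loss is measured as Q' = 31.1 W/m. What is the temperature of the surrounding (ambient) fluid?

Sum the resistances:
  R'_titanium = ln(0.00558/0.00443)/(2πk) = 0.2308/(2π·24.0) = 0.001530 m·K/W
  R'_PTFE = ln(0.00842/0.00558)/(2πk) = 0.4114/(2π·0.271) = 0.2416 m·K/W
  R'_conv,out = 1/(2πr h) = 1/(2π·0.00842·17.3) = 1.093 m·K/W
ΣR = 1.336 m·K/W
ΔT = Q'·ΣR = 31.1 × 1.336 = 41.55 K
Heat flows outward, so T_out = T_in − ΔT = 65.5 − 41.55 = 24.0 °C

T_out = 24.0 °C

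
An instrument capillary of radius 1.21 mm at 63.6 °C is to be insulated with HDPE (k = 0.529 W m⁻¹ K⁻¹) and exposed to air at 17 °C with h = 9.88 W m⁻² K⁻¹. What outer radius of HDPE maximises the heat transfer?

For a cylinder, r_cr = k_ins/h = 0.529/9.88 = 0.0535 m = 5.35 cm

r_cr = 5.35 cm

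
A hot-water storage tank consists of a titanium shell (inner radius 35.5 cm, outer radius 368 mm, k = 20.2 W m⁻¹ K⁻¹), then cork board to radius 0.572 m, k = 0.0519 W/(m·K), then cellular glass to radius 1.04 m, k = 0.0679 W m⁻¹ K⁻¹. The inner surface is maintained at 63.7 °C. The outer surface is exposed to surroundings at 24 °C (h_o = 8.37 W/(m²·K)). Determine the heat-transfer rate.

Series thermal resistances, inner to outer:
  R_titanium = (1/0.355 − 1/0.368)/(4πk) = 0.09951/(4π·20.2) = 3.920×10^-4 K/W
  R_cork board = (1/0.368 − 1/0.572)/(4πk) = 0.9691/(4π·0.0519) = 1.486 K/W
  R_cellular glass = (1/0.572 − 1/1.04)/(4πk) = 0.7867/(4π·0.0679) = 0.9220 K/W
  R_conv,out = 1/(4πr²h) = 1/(4π·1.04²·8.37) = 0.008790 K/W
ΣR = 3.920×10^-4 + 1.486 + 0.9220 + 0.008790 = 2.417 K/W
Q = ΔT/ΣR = (63.7 °C − 24 °C)/2.417 = 16.4 W

Q = 16.4 W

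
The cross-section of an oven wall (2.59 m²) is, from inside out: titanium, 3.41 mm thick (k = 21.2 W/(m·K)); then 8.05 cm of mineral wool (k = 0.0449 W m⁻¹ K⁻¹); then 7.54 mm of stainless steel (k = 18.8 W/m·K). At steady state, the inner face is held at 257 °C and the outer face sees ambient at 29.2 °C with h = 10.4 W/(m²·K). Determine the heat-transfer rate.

Series thermal resistances, inner to outer:
  R_titanium = L/(kA) = 0.00341/(21.2·2.59) = 6.210×10^-5 K/W
  R_mineral wool = L/(kA) = 0.0805/(0.0449·2.59) = 0.6922 K/W
  R_stainless steel = L/(kA) = 0.00754/(18.8·2.59) = 1.549×10^-4 K/W
  R_conv,out = 1/(hA) = 1/(10.4·2.59) = 0.03713 K/W
ΣR = 6.210×10^-5 + 0.6922 + 1.549×10^-4 + 0.03713 = 0.7295 K/W
Q = ΔT/ΣR = (257 °C − 29.2 °C)/0.7295 = 312 W

Q = 312 W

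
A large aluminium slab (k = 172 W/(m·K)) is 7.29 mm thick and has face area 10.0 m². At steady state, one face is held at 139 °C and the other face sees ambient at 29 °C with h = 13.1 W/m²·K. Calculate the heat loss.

Q = 14400 W

Treat each layer as a resistance in series:
  R_aluminium = L/(kA) = 0.00729/(172·10.0) = 4.238×10^-6 K/W
  R_conv,out = 1/(hA) = 1/(13.1·10.0) = 0.007634 K/W
ΣR = 4.238×10^-6 + 0.007634 = 0.007638 K/W
Q = ΔT/ΣR = (139 °C − 29 °C)/0.007638 = 14400 W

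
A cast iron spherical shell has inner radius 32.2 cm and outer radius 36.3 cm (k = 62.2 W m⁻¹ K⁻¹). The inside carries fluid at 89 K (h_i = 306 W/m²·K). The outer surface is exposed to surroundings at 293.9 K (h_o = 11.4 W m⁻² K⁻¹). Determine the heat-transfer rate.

Q = 3.66 kW

Treat each layer as a resistance in series:
  R_conv,in = 1/(4πr²h) = 1/(4π·0.322²·306) = 0.002508 K/W
  R_cast iron = (1/0.322 − 1/0.363)/(4πk) = 0.3508/(4π·62.2) = 4.488×10^-4 K/W
  R_conv,out = 1/(4πr²h) = 1/(4π·0.363²·11.4) = 0.05298 K/W
ΣR = 0.002508 + 4.488×10^-4 + 0.05298 = 0.05594 K/W
Q = ΔT/ΣR = (89 K − 293.9 K)/0.05594 = -3660 W
(Negative Q ⇒ heat flows inward; heat gain = 3660 W.)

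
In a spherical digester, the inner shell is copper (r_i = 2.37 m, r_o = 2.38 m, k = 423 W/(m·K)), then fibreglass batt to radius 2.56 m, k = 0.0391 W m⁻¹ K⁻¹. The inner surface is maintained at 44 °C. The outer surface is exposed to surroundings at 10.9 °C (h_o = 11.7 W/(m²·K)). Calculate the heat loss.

Series thermal resistances, inner to outer:
  R_copper = (1/2.37 − 1/2.38)/(4πk) = 0.001773/(4π·423) = 3.335×10^-7 K/W
  R_fibreglass batt = (1/2.38 − 1/2.56)/(4πk) = 0.02954/(4π·0.0391) = 0.06013 K/W
  R_conv,out = 1/(4πr²h) = 1/(4π·2.56²·11.7) = 0.001038 K/W
ΣR = 3.335×10^-7 + 0.06013 + 0.001038 = 0.06117 K/W
Q = ΔT/ΣR = (44 °C − 10.9 °C)/0.06117 = 541 W

Q = 541 W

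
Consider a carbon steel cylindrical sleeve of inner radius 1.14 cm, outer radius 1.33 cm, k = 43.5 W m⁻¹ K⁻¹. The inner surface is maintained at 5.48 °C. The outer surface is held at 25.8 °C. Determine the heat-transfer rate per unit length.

Q' = 36.0 kW/m

Q' = 2πk·ΔT/ln(r₂/r₁) = 2π × 43.5 × 20.32 / ln(0.0133/0.0114) = 36000 W/m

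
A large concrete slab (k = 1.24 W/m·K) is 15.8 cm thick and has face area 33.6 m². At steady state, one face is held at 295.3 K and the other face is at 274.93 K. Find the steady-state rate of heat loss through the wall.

Q = 5.37 kW

Q = kA·ΔT/L = 1.24 × 33.6 × |295.3 K − 274.93 K| / 0.158 = 5370 W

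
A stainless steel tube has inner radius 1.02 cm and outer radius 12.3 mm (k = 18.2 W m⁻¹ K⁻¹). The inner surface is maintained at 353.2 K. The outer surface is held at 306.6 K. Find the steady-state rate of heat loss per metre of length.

Q' = 28.5 kW/m

Q' = 2πk·ΔT/ln(r₂/r₁) = 2π × 18.2 × 46.6 / ln(0.0123/0.0102) = 28500 W/m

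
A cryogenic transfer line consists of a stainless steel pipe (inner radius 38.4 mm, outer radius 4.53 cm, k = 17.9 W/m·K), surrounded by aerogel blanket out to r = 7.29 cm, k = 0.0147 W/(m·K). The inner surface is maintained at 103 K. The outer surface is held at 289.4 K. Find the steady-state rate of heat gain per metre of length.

Series thermal resistances, inner to outer:
  R'_stainless steel = ln(0.0453/0.0384)/(2πk) = 0.1652/(2π·17.9) = 0.001469 m·K/W
  R'_aerogel blanket = ln(0.0729/0.0453)/(2πk) = 0.4758/(2π·0.0147) = 5.151 m·K/W
ΣR = 0.001469 + 5.151 = 5.152 m·K/W
Q' = ΔT/ΣR = (103 K − 289.4 K)/5.152 = -36.2 W/m
(Negative Q' ⇒ heat flows inward; heat gain = 36.2 W/m.)

Q' = 36.2 W/m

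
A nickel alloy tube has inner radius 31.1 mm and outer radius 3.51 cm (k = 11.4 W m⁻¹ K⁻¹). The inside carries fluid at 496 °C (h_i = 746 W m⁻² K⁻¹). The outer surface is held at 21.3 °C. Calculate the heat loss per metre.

Q' = 55500 W/m

Series thermal resistances, inner to outer:
  R'_conv,in = 1/(2πr h) = 1/(2π·0.0311·746) = 0.006860 m·K/W
  R'_nickel alloy = ln(0.0351/0.0311)/(2πk) = 0.1210/(2π·11.4) = 0.001689 m·K/W
ΣR = 0.006860 + 0.001689 = 0.008549 m·K/W
Q' = ΔT/ΣR = (496 °C − 21.3 °C)/0.008549 = 55500 W/m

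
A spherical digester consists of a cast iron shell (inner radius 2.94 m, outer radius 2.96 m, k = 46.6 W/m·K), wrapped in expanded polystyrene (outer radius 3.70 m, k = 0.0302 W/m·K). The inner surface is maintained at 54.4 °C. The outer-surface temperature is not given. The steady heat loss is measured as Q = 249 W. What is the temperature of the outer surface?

T_out = 10.1 °C

Sum the resistances:
  R_cast iron = (1/2.94 − 1/2.96)/(4πk) = 0.002298/(4π·46.6) = 3.925×10^-6 K/W
  R_expanded polystyrene = (1/2.96 − 1/3.70)/(4πk) = 0.06757/(4π·0.0302) = 0.1780 K/W
ΣR = 0.1780 K/W
ΔT = Q·ΣR = 249 × 0.1780 = 44.32 K
Heat flows outward, so T_out = T_in − ΔT = 54.4 − 44.32 = 10.1 °C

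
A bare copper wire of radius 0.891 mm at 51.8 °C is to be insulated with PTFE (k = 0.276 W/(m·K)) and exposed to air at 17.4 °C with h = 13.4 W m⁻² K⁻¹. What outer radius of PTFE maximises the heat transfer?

For a cylinder, r_cr = k_ins/h = 0.276/13.4 = 0.0206 m = 2.06 cm

r_cr = 2.06 cm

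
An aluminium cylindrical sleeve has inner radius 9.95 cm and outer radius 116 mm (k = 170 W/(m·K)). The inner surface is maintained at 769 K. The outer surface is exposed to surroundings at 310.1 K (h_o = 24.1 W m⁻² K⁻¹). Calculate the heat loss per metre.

Series thermal resistances, inner to outer:
  R'_aluminium = ln(0.116/0.0995)/(2πk) = 0.1534/(2π·170) = 1.436×10^-4 m·K/W
  R'_conv,out = 1/(2πr h) = 1/(2π·0.116·24.1) = 0.05693 m·K/W
ΣR = 1.436×10^-4 + 0.05693 = 0.05707 m·K/W
Q' = ΔT/ΣR = (769 K − 310.1 K)/0.05707 = 8040 W/m

Q' = 8040 W/m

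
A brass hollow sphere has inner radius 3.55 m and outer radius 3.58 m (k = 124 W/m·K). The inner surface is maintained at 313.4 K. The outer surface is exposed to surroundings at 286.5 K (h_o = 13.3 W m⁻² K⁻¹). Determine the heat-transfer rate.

Q = 57400 W

Series thermal resistances, inner to outer:
  R_brass = (1/3.55 − 1/3.58)/(4πk) = 0.002361/(4π·124) = 1.515×10^-6 K/W
  R_conv,out = 1/(4πr²h) = 1/(4π·3.58²·13.3) = 4.668×10^-4 K/W
ΣR = 1.515×10^-6 + 4.668×10^-4 = 4.683×10^-4 K/W
Q = ΔT/ΣR = (313.4 K − 286.5 K)/4.683×10^-4 = 57400 W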